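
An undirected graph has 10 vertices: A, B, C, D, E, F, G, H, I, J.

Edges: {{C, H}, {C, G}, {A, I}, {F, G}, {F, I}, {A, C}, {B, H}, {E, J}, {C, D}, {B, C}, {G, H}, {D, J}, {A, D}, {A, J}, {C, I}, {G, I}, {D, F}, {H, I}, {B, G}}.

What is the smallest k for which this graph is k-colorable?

4

C, G, H, I are mutually adjacent (a clique of size 4), so at least 4 colors are needed.
4 colors suffice: color 1 → {C, F, J}; color 2 → {B, D, E, I}; color 3 → {A, G}; color 4 → {H}. No two adjacent vertices share a color.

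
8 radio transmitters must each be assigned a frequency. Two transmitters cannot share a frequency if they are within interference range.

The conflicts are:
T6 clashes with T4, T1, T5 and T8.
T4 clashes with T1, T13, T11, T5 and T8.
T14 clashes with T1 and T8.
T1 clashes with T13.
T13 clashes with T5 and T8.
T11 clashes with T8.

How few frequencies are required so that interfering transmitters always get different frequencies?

T4, T11, T8 all conflict with each other, so at least 3 frequencies are needed.
3 frequencies suffice: frequency 1 → {T4, T14}; frequency 2 → {T1, T5, T8}; frequency 3 → {T6, T13, T11}. Every pair that conflicts lands in different frequencies.

3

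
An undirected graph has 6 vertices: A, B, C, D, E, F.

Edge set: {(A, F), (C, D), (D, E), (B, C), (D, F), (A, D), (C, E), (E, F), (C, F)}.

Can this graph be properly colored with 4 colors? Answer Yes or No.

The chromatic number is 4. C, D, E, F form a clique, so at least 4 colors are needed.
4 colors suffice: color 1 → {B, D}; color 2 → {F}; color 3 → {A, C}; color 4 → {E}.
That is already a proper 4-coloring.

Yes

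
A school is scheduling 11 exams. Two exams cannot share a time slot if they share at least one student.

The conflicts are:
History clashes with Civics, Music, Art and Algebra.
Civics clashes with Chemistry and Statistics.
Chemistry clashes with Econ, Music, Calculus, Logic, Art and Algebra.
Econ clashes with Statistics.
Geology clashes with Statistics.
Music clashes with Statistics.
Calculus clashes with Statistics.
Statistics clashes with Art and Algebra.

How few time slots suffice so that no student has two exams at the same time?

2

Econ and Statistics conflict, so at least 2 time slots are needed.
2 time slots suffice: time slot 1 → {History, Chemistry, Statistics}; time slot 2 → {Civics, Econ, Geology, Music, Calculus, Logic, Art, Algebra}. Each listed conflict is separated.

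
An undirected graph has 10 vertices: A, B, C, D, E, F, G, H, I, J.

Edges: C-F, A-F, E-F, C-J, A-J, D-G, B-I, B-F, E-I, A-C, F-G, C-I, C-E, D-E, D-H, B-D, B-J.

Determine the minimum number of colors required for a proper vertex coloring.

3

A, C, J form a triangle, so at least 3 colors are needed.
One proper 3-coloring: A=3, B=2, C=2, D=1, E=3, F=1, G=2, H=2, I=1, J=1. No two adjacent vertices share a color.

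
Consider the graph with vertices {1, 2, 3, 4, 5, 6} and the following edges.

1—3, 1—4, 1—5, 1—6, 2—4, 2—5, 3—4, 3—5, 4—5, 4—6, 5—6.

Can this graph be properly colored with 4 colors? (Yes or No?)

The chromatic number is 4. 1, 3, 4, 5 are mutually adjacent (a clique of size 4), so at least 4 colors are needed.
4 colors suffice: color a → {5}; color b → {4}; color c → {1, 2}; color d → {3, 6}.
That is already a proper 4-coloring.

Yes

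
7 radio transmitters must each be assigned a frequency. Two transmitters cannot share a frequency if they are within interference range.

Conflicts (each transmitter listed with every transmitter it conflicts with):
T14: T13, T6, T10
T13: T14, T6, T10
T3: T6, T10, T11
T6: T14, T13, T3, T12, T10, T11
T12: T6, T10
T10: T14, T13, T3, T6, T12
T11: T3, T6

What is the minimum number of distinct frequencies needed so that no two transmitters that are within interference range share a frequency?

T14, T13, T6, T10 are mutually in conflict, so at least 4 frequencies are needed.
Using 4 frequencies: T14=4, T13=3, T3=3, T6=1, T12=3, T10=2, T11=2. Every pair that conflicts lands in different frequencies.

4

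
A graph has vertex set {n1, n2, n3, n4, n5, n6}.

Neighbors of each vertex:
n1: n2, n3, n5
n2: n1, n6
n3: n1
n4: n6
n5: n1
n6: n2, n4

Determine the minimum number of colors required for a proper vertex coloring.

2

n1 and n5 are adjacent, so at least 2 colors are needed.
2 colors suffice: color R → {n1, n6}; color B → {n2, n3, n4, n5}. Each edge has distinct colors on its endpoints.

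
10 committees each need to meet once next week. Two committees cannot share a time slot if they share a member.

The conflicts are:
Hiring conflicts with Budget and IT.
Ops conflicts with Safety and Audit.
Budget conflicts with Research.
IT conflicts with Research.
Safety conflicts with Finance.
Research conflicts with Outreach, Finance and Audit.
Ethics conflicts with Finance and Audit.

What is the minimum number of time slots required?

The cycle Safety-Finance-Research-Audit-Ops-Safety has odd length 5, so it cannot be 2-colored; at least 3 time slots are needed.
3 time slots suffice: time slot 1 → {Hiring, Safety, Research, Ethics}; time slot 2 → {Budget, IT, Outreach, Finance, Audit}; time slot 3 → {Ops}. Every pair that conflicts lands in different time slots.

3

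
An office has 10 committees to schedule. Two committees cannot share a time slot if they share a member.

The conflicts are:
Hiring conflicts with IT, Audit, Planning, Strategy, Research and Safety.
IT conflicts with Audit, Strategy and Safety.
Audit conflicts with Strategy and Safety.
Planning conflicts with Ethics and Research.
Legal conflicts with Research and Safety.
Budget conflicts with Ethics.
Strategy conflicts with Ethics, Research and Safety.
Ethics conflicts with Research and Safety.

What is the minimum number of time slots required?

Hiring, IT, Audit, Strategy, Safety are mutually in conflict, so at least 5 time slots are needed.
5 time slots suffice: Hiring=1, IT=4, Audit=5, Planning=3, Legal=1, Budget=2, Strategy=3, Ethics=1, Research=2, Safety=2. Each listed conflict is separated.

5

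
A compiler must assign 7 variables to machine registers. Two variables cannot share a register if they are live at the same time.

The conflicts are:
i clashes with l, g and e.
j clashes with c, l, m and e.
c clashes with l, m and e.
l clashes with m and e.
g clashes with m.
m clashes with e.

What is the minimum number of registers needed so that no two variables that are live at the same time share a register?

j, c, l, m, e pairwise conflict, so at least 5 registers are needed.
5 registers suffice: register 1 → {i, m}; register 2 → {g, e}; register 3 → {l}; register 4 → {c}; register 5 → {j}. Each listed conflict is separated.

5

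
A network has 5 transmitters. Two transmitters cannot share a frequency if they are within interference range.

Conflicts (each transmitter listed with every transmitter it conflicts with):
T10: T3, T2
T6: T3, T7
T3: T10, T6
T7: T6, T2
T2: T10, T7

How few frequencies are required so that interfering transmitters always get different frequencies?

The cycle T6-T7-T2-T10-T3-T6 has odd length 5, so it cannot be 2-colored; at least 3 frequencies are needed.
Using 3 frequencies: T10=3, T6=1, T3=2, T7=2, T2=1. Every pair that conflicts lands in different frequencies.

3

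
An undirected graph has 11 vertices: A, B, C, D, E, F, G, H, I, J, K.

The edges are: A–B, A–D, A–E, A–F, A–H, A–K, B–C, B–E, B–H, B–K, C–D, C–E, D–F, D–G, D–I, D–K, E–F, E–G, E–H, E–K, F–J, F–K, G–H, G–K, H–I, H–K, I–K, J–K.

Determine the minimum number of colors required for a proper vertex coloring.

A, B, E, H, K are mutually adjacent (a clique of size 5), so at least 5 colors are needed.
One proper 5-coloring: A=green, B=purple, C=red, D=blue, E=blue, F=yellow, G=green, H=yellow, I=green, J=blue, K=red. Each edge has distinct colors on its endpoints.

5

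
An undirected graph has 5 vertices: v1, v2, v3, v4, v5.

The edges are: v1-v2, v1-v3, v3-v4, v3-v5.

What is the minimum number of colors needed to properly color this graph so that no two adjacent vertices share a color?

v3 and v5 are adjacent, so at least 2 colors are needed.
2 colors suffice: color 1 → {v2, v3}; color 2 → {v1, v4, v5}. Each edge has distinct colors on its endpoints.

2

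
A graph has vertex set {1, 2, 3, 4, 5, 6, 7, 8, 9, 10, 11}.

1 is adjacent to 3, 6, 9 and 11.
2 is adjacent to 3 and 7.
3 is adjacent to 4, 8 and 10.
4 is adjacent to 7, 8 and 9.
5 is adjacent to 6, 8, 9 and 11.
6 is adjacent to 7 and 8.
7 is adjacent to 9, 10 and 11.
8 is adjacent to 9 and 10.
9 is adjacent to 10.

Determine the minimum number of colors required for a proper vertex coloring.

3

5, 6, 8 are mutually adjacent, so at least 3 colors are needed.
A valid assignment using 3 colors: 1=red, 2=green, 3=blue, 4=green, 5=green, 6=blue, 7=red, 8=red, 9=blue, 10=green, 11=blue. No two adjacent vertices share a color.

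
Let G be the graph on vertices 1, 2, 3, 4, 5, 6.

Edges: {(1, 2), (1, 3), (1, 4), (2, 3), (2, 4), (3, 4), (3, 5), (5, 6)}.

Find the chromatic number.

4

1, 2, 3, 4 are pairwise adjacent (a clique of size 4), so at least 4 colors are needed.
4 colors suffice: 1=blue, 2=yellow, 3=red, 4=green, 5=blue, 6=red. No two adjacent vertices share a color.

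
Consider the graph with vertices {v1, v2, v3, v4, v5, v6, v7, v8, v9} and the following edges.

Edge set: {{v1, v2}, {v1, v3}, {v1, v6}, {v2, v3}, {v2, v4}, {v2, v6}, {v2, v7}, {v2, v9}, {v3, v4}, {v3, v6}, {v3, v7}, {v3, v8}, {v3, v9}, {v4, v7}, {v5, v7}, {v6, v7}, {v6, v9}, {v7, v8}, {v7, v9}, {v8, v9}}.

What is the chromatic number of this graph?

v2, v3, v6, v7, v9 are pairwise adjacent (a clique of size 5), so at least 5 colors are needed.
5 colors suffice: color 1 → {v1, v7}; color 2 → {v3, v5}; color 3 → {v2, v8}; color 4 → {v4, v6}; color 5 → {v9}. Each edge has distinct colors on its endpoints.

5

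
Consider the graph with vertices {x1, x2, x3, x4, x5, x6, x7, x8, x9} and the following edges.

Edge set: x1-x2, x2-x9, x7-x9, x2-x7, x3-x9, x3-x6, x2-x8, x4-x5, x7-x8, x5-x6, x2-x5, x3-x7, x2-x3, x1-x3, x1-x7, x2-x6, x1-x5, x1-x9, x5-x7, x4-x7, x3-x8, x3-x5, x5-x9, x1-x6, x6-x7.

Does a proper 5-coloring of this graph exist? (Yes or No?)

x1, x2, x3, x5, x7, x9 form a clique, so at least 6 colors are needed.
So 5 colors are not enough.

No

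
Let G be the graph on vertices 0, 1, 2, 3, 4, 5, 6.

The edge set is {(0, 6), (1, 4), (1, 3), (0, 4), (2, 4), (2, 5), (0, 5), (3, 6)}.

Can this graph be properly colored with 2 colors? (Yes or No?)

The cycle 1-4-0-6-3-1 has odd length 5, so it cannot be 2-colored; at least 3 colors are needed.
So 2 colors are not enough.

No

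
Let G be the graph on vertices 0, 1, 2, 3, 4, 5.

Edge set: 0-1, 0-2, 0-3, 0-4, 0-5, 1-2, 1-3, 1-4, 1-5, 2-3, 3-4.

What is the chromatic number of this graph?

0, 1, 2, 3 form a clique, so at least 4 colors are needed.
4 colors suffice: color a → {1}; color b → {0}; color c → {3, 5}; color d → {2, 4}. Each edge has distinct colors on its endpoints.

4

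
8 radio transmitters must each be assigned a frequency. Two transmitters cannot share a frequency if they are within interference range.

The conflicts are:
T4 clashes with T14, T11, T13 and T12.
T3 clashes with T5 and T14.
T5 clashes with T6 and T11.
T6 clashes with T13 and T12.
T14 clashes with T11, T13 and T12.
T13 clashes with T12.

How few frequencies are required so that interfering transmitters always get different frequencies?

4

T4, T14, T13, T12 pairwise conflict, so at least 4 frequencies are needed.
4 frequencies suffice: T4=4, T3=3, T5=2, T6=1, T14=1, T11=3, T13=3, T12=2. No two conflicting transmitters share a frequency.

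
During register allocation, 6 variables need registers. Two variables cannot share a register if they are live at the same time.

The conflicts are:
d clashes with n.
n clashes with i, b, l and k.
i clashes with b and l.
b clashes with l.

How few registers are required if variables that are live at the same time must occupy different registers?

4

n, i, b, l are mutually in conflict, so at least 4 registers are needed.
4 registers suffice: register 1 → {n}; register 2 → {d, l, k}; register 3 → {i}; register 4 → {b}. No two conflicting variables share a register.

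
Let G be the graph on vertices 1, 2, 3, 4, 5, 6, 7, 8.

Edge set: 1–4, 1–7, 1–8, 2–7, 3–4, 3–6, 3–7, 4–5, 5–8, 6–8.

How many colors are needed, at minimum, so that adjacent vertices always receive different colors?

The cycle 8-5-4-3-6-8 has odd length 5, so it cannot be 2-colored; at least 3 colors are needed.
3 colors suffice: color a → {4, 7, 8}; color b → {1, 2, 3, 5}; color c → {6}. No two adjacent vertices share a color.

3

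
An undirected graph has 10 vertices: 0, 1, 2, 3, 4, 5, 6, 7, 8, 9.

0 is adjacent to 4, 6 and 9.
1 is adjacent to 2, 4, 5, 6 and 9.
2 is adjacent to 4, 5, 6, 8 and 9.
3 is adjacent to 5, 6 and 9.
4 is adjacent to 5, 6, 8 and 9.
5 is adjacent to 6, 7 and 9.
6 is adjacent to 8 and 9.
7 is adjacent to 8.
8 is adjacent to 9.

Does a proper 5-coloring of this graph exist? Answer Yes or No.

No

1, 2, 4, 5, 6, 9 form a clique, so at least 6 colors are needed.
So 5 colors are not enough.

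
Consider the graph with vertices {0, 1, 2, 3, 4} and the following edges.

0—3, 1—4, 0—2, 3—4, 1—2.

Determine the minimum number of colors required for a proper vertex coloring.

3

The cycle 4-3-0-2-1-4 has odd length 5, so it cannot be 2-colored; at least 3 colors are needed.
A valid assignment using 3 colors: 0=a, 1=a, 2=b, 3=b, 4=c. Each edge has distinct colors on its endpoints.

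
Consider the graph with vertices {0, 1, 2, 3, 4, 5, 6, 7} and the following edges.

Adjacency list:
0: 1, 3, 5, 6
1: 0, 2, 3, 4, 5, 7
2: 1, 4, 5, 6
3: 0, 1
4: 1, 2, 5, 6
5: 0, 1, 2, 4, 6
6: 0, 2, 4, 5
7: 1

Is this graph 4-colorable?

The chromatic number is 4. 1, 2, 4, 5 form a clique, so at least 4 colors are needed.
4 colors suffice: color red → {1, 6}; color blue → {3, 5, 7}; color green → {0, 4}; color yellow → {2}.
That is already a proper 4-coloring.

Yes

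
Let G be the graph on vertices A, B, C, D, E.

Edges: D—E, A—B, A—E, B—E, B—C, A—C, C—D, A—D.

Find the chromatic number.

A, C, D form a triangle, so at least 3 colors are needed.
A valid assignment using 3 colors: A=1, B=3, C=2, D=3, E=2. No two adjacent vertices share a color.

3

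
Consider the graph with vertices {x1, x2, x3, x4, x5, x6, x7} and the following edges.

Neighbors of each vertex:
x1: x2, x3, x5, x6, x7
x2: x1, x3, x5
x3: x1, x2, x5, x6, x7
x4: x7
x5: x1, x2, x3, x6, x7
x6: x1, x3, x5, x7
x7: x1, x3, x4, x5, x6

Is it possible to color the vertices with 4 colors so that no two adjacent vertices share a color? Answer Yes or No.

No

x1, x3, x5, x6, x7 form a clique, so at least 5 colors are needed.
So 4 colors are not enough.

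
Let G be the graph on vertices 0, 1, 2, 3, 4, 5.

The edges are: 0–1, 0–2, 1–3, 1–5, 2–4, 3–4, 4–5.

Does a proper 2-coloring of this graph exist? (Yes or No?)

No

The cycle 4-3-1-0-2-4 has odd length 5, so it cannot be 2-colored; at least 3 colors are needed.
So 2 colors are not enough.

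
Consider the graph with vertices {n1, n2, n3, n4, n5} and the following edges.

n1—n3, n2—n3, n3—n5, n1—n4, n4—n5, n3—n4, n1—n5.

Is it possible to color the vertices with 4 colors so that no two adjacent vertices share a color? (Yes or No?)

Yes

The chromatic number is 4. n1, n3, n4, n5 are mutually adjacent (a clique of size 4), so at least 4 colors are needed.
4 colors suffice: color 1 → {n3}; color 2 → {n2, n4}; color 3 → {n1}; color 4 → {n5}.
That is already a proper 4-coloring.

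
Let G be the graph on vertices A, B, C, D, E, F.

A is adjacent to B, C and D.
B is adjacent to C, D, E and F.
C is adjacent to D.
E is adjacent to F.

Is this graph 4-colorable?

Yes

The chromatic number is 4. A, B, C, D are pairwise adjacent (a clique of size 4), so at least 4 colors are needed.
One proper 4-coloring: A=3, B=1, C=2, D=4, E=2, F=3.
That is already a proper 4-coloring.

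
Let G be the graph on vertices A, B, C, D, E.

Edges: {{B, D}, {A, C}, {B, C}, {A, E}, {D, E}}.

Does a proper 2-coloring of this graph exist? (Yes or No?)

The cycle D-E-A-C-B-D has odd length 5, so it cannot be 2-colored; at least 3 colors are needed.
So 2 colors are not enough.

No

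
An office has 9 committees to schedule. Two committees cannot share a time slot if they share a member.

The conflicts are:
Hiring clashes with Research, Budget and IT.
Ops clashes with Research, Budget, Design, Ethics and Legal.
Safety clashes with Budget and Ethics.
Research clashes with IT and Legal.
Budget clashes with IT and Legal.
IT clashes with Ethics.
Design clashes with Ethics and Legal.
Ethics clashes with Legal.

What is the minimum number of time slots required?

Ops, Design, Ethics, Legal pairwise conflict, so at least 4 time slots are needed.
4 time slots suffice: Hiring=3, Ops=2, Safety=2, Research=1, Budget=1, IT=2, Design=4, Ethics=1, Legal=3. Every pair that conflicts lands in different time slots.

4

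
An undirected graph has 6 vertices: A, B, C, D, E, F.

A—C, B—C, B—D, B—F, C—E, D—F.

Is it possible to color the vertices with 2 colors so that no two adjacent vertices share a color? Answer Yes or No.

B, D, F are mutually adjacent, so at least 3 colors are needed.
So 2 colors are not enough.

No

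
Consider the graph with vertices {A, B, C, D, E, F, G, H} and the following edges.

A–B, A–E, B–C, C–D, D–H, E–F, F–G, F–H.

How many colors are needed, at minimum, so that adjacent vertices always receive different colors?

The cycle B-A-E-F-H-D-C-B has odd length 7, so it cannot be 2-colored; at least 3 colors are needed.
3 colors suffice: color 1 → {A, D, F}; color 2 → {C, E, G, H}; color 3 → {B}. Every edge joins two different colors.

3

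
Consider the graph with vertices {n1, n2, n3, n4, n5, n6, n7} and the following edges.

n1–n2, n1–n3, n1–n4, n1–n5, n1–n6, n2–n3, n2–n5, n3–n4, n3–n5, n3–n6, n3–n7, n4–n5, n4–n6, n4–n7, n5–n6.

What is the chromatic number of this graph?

5

n1, n3, n4, n5, n6 are pairwise adjacent (a clique of size 5), so at least 5 colors are needed.
5 colors suffice: color R → {n3}; color B → {n2, n4}; color G → {n1, n7}; color Y → {n5}; color P → {n6}. Every edge joins two different colors.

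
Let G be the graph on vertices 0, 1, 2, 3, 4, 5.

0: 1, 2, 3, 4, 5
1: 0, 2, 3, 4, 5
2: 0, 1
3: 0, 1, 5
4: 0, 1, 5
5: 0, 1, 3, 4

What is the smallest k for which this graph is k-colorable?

4

0, 1, 3, 5 are pairwise adjacent (a clique of size 4), so at least 4 colors are needed.
4 colors suffice: color a → {1}; color b → {0}; color c → {2, 5}; color d → {3, 4}. Every edge joins two different colors.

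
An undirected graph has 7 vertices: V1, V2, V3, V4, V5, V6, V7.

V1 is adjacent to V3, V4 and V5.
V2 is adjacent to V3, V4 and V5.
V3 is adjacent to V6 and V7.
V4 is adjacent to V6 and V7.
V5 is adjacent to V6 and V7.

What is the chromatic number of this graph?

V2 and V4 are adjacent, so at least 2 colors are needed.
2 colors suffice: V1=2, V2=2, V3=1, V4=1, V5=1, V6=2, V7=2. Every edge joins two different colors.

2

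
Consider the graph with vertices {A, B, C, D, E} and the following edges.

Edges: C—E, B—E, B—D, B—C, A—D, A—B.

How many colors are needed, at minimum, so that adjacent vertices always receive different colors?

3

A, B, D form a triangle, so at least 3 colors are needed.
3 colors suffice: A=green, B=red, C=blue, D=blue, E=green. No two adjacent vertices share a color.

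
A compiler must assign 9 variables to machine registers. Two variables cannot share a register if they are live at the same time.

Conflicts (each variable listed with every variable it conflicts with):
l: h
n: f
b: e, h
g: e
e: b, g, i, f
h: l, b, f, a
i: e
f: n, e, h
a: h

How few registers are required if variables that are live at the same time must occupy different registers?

2

l and h conflict, so at least 2 registers are needed.
Using 2 registers: l=2, n=1, b=2, g=2, e=1, h=1, i=2, f=2, a=2. No two conflicting variables share a register.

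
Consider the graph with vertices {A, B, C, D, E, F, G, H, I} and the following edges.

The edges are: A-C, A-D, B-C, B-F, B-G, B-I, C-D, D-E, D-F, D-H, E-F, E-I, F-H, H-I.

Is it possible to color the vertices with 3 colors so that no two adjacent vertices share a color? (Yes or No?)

The chromatic number is 3. A, C, D are mutually adjacent, so at least 3 colors are needed.
3 colors suffice: A=3, B=1, C=2, D=1, E=3, F=2, G=2, H=3, I=2.
That is already a proper 3-coloring.

Yes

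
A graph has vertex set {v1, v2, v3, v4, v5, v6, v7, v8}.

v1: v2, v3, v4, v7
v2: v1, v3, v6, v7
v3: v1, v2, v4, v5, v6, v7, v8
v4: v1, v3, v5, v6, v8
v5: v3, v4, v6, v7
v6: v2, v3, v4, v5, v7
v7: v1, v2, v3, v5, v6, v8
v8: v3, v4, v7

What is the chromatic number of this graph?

v3, v5, v6, v7 are pairwise adjacent (a clique of size 4), so at least 4 colors are needed.
4 colors suffice: color 1 → {v3}; color 2 → {v4, v7}; color 3 → {v1, v6, v8}; color 4 → {v2, v5}. Every edge joins two different colors.

4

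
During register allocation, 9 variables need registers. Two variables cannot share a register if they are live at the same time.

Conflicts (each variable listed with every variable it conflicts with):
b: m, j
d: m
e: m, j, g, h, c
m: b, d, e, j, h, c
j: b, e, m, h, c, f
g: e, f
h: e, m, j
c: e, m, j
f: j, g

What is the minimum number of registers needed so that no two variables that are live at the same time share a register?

e, m, j, c all conflict with each other, so at least 4 registers are needed.
4 registers suffice: register 1 → {d, j, g}; register 2 → {m, f}; register 3 → {b, e}; register 4 → {h, c}. Each listed conflict is separated.

4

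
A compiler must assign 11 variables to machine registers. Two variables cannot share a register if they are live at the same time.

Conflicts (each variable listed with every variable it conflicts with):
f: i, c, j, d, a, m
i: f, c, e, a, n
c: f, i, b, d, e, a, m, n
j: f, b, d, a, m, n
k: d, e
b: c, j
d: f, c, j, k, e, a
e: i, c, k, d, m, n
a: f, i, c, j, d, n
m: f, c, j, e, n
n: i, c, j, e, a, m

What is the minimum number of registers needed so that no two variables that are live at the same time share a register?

f, j, d, a pairwise conflict, so at least 4 registers are needed.
4 registers suffice: f=4, i=3, c=1, j=1, k=1, b=2, d=3, e=2, a=2, m=3, n=4. Every pair that conflicts lands in different registers.

4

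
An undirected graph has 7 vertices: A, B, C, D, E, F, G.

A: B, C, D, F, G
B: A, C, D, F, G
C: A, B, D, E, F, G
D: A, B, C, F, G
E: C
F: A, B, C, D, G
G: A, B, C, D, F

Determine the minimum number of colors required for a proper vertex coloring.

A, B, C, D, F, G are pairwise adjacent (a clique of size 6), so at least 6 colors are needed.
A valid assignment using 6 colors: A=6, B=2, C=1, D=4, E=2, F=5, G=3. Every edge joins two different colors.

6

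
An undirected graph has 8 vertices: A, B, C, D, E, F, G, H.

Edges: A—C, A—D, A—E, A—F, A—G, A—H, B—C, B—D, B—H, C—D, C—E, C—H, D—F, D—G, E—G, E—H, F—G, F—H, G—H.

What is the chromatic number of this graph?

4

A, C, E, H are mutually adjacent (a clique of size 4), so at least 4 colors are needed.
4 colors suffice: color 1 → {D, H}; color 2 → {A, B}; color 3 → {C, G}; color 4 → {E, F}. Every edge joins two different colors.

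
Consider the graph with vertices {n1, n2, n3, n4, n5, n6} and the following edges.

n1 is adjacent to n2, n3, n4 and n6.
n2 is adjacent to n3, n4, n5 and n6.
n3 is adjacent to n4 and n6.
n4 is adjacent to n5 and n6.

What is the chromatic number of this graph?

n1, n2, n3, n4, n6 are mutually adjacent (a clique of size 5), so at least 5 colors are needed.
5 colors suffice: color R → {n4}; color B → {n2}; color G → {n1, n5}; color Y → {n6}; color P → {n3}. Each edge has distinct colors on its endpoints.

5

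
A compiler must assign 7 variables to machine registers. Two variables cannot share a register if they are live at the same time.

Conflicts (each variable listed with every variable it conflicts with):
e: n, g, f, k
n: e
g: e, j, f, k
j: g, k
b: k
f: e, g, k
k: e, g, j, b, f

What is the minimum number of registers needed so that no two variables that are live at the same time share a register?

4

e, g, f, k all conflict with each other, so at least 4 registers are needed.
4 registers suffice: register 1 → {n, k}; register 2 → {e, j, b}; register 3 → {g}; register 4 → {f}. No two conflicting variables share a register.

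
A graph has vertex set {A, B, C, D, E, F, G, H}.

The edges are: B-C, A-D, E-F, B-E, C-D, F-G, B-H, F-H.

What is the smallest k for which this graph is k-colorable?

2

F and G are adjacent, so at least 2 colors are needed.
A valid assignment using 2 colors: A=2, B=1, C=2, D=1, E=2, F=1, G=2, H=2. Every edge joins two different colors.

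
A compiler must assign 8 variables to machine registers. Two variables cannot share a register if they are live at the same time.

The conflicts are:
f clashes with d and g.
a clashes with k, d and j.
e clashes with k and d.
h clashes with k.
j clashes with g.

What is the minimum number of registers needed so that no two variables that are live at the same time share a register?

The cycle j-g-f-d-a-j has odd length 5, so it cannot be 2-colored; at least 3 registers are needed.
3 registers suffice: register 1 → {k, d, g}; register 2 → {f, a, e, h}; register 3 → {j}. Each listed conflict is separated.

3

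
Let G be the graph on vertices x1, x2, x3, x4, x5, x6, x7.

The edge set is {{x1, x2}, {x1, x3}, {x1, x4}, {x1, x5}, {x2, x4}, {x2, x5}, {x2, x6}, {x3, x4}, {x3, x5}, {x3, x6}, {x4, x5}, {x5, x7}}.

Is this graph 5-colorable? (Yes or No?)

The chromatic number is 4. x1, x3, x4, x5 are pairwise adjacent (a clique of size 4), so at least 4 colors are needed.
4 colors suffice: x1=green, x2=blue, x3=blue, x4=yellow, x5=red, x6=red, x7=blue.
Since 5 ≥ 4, a proper 5-coloring certainly exists.

Yes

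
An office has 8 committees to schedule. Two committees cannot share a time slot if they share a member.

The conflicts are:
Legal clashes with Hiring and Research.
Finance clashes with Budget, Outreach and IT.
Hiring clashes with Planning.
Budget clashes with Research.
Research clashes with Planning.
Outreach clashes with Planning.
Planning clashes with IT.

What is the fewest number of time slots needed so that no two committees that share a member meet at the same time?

The cycle Finance-Outreach-Planning-Research-Budget-Finance has odd length 5, so it cannot be 2-colored; at least 3 time slots are needed.
3 time slots suffice: time slot 1 → {Legal, Finance, Planning}; time slot 2 → {Hiring, Research, Outreach, IT}; time slot 3 → {Budget}. Every pair that conflicts lands in different time slots.

3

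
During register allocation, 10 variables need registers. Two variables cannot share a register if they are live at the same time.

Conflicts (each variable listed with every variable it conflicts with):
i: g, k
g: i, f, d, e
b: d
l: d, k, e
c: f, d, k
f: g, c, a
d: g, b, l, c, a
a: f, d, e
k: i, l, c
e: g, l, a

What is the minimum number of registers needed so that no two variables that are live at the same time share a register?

3

The cycle i-g-d-l-k-i has odd length 5, so it cannot be 2-colored; at least 3 registers are needed.
3 registers suffice: i=3, g=2, b=2, l=2, c=2, f=1, d=1, a=2, k=1, e=1. Each listed conflict is separated.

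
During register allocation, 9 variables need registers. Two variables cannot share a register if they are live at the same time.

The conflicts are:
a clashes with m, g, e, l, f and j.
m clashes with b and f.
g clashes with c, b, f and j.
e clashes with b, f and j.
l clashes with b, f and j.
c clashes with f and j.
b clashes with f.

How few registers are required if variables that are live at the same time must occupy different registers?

3

l, b, f pairwise conflict, so at least 3 registers are needed.
3 registers suffice: register 1 → {f, j}; register 2 → {a, c, b}; register 3 → {m, g, e, l}. Each listed conflict is separated.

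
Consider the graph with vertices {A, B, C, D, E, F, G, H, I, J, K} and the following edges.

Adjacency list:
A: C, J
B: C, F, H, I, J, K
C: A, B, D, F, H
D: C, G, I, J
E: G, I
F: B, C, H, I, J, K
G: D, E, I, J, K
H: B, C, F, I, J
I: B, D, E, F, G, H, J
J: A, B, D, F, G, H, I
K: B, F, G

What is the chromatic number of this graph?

5

B, F, H, I, J form a clique, so at least 5 colors are needed.
One proper 5-coloring: A=3, B=3, C=1, D=4, E=2, F=4, G=3, H=5, I=1, J=2, K=1. No two adjacent vertices share a color.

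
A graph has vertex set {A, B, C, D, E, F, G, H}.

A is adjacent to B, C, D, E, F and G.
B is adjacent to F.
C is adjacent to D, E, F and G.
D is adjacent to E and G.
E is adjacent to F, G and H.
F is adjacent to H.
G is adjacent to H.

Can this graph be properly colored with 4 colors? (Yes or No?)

A, C, D, E, G are pairwise adjacent (a clique of size 5), so at least 5 colors are needed.
So 4 colors are not enough.

No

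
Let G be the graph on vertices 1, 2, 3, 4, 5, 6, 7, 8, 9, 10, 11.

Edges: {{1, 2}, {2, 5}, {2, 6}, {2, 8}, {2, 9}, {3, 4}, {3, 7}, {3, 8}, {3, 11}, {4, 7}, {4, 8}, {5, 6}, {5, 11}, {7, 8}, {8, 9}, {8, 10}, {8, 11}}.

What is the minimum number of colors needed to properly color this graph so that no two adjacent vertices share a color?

4

3, 4, 7, 8 are mutually adjacent (a clique of size 4), so at least 4 colors are needed.
4 colors suffice: 1=a, 2=b, 3=b, 4=c, 5=a, 6=c, 7=d, 8=a, 9=c, 10=b, 11=c. No two adjacent vertices share a color.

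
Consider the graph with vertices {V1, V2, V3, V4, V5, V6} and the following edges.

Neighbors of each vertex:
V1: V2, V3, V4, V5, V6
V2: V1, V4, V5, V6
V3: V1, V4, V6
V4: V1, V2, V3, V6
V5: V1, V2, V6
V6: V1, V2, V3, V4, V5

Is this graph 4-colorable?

The chromatic number is 4. V1, V2, V4, V6 are mutually adjacent (a clique of size 4), so at least 4 colors are needed.
4 colors suffice: color 1 → {V6}; color 2 → {V1}; color 3 → {V4, V5}; color 4 → {V2, V3}.
That is already a proper 4-coloring.

Yes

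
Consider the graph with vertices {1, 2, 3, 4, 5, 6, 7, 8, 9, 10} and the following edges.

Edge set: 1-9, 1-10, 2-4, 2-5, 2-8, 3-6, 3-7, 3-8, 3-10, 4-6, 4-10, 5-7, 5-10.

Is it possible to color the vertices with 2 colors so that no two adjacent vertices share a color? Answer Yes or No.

The cycle 3-7-5-2-8-3 has odd length 5, so it cannot be 2-colored; at least 3 colors are needed.
So 2 colors are not enough.

No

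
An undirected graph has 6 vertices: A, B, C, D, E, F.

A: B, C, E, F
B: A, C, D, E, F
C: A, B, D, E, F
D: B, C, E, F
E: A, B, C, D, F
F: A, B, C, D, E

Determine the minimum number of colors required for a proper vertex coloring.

B, C, D, E, F are mutually adjacent (a clique of size 5), so at least 5 colors are needed.
A valid assignment using 5 colors: A=5, B=3, C=1, D=5, E=4, F=2. No two adjacent vertices share a color.

5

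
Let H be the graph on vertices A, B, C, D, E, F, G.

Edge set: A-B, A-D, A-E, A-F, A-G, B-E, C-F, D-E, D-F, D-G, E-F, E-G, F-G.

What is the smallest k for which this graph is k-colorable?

5

A, D, E, F, G are pairwise adjacent (a clique of size 5), so at least 5 colors are needed.
5 colors suffice: color 1 → {B, F}; color 2 → {A, C}; color 3 → {E}; color 4 → {G}; color 5 → {D}. Every edge joins two different colors.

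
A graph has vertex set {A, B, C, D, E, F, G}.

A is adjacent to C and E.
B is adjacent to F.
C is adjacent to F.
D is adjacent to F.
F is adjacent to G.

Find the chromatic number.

2

F and G are adjacent, so at least 2 colors are needed.
One proper 2-coloring: A=1, B=2, C=2, D=2, E=2, F=1, G=2. No two adjacent vertices share a color.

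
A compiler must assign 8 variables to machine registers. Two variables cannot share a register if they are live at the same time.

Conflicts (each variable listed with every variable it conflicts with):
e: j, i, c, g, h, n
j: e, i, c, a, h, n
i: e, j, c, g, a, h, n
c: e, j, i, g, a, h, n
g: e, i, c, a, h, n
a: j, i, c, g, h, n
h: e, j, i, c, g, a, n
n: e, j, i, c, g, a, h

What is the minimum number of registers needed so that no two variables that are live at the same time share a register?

e, i, c, g, h, n are mutually in conflict, so at least 6 registers are needed.
6 registers suffice: register 1 → {h}; register 2 → {n}; register 3 → {i}; register 4 → {c}; register 5 → {e, a}; register 6 → {j, g}. Each listed conflict is separated.

6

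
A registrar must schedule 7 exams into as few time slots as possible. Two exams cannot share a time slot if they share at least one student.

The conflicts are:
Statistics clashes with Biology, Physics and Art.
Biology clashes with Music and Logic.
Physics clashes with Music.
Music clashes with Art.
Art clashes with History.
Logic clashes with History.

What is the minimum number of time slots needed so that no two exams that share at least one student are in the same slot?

3

The cycle Logic-Biology-Statistics-Art-History-Logic has odd length 5, so it cannot be 2-colored; at least 3 time slots are needed.
A valid assignment using 3 time slots: Statistics=1, Biology=2, Physics=2, Music=1, Art=2, Logic=1, History=3. No two conflicting exams share a time slot.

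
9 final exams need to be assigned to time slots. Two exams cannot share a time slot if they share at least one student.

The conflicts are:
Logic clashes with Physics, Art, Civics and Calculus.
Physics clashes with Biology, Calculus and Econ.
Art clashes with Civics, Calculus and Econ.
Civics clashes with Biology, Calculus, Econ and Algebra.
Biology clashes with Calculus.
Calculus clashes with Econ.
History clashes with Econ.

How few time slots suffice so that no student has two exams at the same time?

Logic, Art, Civics, Calculus are mutually in conflict, so at least 4 time slots are needed.
4 time slots suffice: time slot 1 → {Physics, Civics, History}; time slot 2 → {Calculus, Algebra}; time slot 3 → {Logic, Biology, Econ}; time slot 4 → {Art}. No two conflicting exams share a time slot.

4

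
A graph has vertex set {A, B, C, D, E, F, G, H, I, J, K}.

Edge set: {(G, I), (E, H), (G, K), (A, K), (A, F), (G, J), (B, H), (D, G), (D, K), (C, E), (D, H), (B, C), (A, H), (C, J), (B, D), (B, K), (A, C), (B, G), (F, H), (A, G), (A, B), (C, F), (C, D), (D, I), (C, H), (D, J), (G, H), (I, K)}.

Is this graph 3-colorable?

No

B, C, D, H form a clique, so at least 4 colors are needed.
So 3 colors are not enough.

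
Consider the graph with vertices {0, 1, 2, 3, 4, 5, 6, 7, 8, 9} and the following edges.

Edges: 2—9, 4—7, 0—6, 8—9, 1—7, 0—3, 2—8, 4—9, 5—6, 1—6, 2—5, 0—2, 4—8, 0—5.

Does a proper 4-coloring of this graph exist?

The chromatic number is 3. 0, 2, 5 form a triangle, so at least 3 colors are needed.
3 colors suffice: color red → {2, 3, 4, 6}; color blue → {0, 7, 9}; color green → {1, 5, 8}.
Since 4 ≥ 3, a proper 4-coloring certainly exists.

Yes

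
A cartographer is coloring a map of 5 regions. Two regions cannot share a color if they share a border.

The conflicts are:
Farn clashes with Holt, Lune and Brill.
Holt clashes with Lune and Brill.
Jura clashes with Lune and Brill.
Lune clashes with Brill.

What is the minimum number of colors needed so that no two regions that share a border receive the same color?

4

Farn, Holt, Lune, Brill all conflict with each other, so at least 4 colors are needed.
4 colors suffice: color 1 → {Brill}; color 2 → {Lune}; color 3 → {Farn, Jura}; color 4 → {Holt}. No two conflicting regions share a color.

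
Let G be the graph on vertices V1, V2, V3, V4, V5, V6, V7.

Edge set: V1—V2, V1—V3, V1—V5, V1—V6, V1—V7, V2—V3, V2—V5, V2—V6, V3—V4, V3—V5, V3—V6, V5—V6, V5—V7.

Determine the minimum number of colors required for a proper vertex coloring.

V1, V2, V3, V5, V6 are pairwise adjacent (a clique of size 5), so at least 5 colors are needed.
5 colors suffice: V1=3, V2=5, V3=2, V4=1, V5=1, V6=4, V7=2. No two adjacent vertices share a color.

5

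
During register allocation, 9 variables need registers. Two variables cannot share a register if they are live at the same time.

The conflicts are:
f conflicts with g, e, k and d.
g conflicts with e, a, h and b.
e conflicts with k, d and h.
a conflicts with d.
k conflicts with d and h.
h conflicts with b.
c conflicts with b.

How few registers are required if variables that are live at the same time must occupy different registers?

4

f, e, k, d are mutually in conflict, so at least 4 registers are needed.
4 registers suffice: f=3, g=2, e=1, a=1, k=2, d=4, h=3, c=2, b=1. Every pair that conflicts lands in different registers.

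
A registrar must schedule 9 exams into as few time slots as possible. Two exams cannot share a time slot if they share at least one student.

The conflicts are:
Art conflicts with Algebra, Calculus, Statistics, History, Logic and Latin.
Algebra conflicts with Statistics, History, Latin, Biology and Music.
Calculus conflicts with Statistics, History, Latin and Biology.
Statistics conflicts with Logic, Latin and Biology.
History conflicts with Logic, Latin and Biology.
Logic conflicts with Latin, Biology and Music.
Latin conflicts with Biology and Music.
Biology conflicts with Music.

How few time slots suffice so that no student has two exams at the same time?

4

Statistics, Logic, Latin, Biology all conflict with each other, so at least 4 time slots are needed.
4 time slots suffice: time slot 1 → {Latin}; time slot 2 → {Art, Biology}; time slot 3 → {Statistics, History, Music}; time slot 4 → {Algebra, Calculus, Logic}. Each listed conflict is separated.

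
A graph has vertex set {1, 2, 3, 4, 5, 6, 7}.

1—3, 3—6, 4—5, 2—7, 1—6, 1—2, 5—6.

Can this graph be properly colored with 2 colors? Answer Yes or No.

No

1, 3, 6 are mutually adjacent, so at least 3 colors are needed.
So 2 colors are not enough.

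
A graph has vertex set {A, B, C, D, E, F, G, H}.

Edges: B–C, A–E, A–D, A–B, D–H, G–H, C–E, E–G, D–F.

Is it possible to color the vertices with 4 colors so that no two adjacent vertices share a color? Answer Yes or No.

Yes

The chromatic number is 3. The cycle E-A-D-H-G-E has odd length 5, so it cannot be 2-colored; at least 3 colors are needed.
3 colors suffice: color 1 → {A, C, F, H}; color 2 → {B, D, E}; color 3 → {G}.
Since 4 ≥ 3, a proper 4-coloring certainly exists.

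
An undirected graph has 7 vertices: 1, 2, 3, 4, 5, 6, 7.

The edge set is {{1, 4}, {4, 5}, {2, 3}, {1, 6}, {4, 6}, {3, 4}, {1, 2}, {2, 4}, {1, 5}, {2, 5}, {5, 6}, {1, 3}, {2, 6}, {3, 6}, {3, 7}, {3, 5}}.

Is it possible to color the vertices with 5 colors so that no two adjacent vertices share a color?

No

1, 2, 3, 4, 5, 6 are mutually adjacent (a clique of size 6), so at least 6 colors are needed.
So 5 colors are not enough.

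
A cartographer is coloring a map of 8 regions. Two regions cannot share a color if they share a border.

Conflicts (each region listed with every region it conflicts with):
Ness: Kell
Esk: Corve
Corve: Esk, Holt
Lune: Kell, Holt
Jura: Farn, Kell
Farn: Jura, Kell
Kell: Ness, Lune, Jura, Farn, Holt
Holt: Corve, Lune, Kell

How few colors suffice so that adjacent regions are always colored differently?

3

Lune, Kell, Holt are mutually in conflict, so at least 3 colors are needed.
A valid assignment using 3 colors: Ness=2, Esk=2, Corve=1, Lune=3, Jura=3, Farn=2, Kell=1, Holt=2. Every pair that conflicts lands in different colors.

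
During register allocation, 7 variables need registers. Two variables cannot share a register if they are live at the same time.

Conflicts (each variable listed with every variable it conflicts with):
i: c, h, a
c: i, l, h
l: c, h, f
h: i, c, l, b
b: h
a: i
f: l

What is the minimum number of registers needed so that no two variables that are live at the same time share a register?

3

i, c, h pairwise conflict, so at least 3 registers are needed.
3 registers suffice: register 1 → {h, a, f}; register 2 → {i, l, b}; register 3 → {c}. No two conflicting variables share a register.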